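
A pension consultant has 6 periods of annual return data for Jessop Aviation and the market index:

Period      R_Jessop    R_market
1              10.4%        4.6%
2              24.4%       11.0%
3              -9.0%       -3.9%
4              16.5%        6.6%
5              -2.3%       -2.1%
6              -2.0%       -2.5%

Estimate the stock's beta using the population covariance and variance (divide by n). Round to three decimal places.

Mean R_i = (10.4 + 24.4 − 9.0 + 16.5 − 2.3 − 2.0) / 6 = 6.3333%
Mean R_m = (4.6 + 11.0 − 3.9 + 6.6 − 2.1 − 2.5) / 6 = 2.2833%
Σ(R_i − R̄_i)(R_m − R̄_m) = 383.3033  ⇒  Cov = 383.3033 / 6 = 63.8839
Σ(R_m − R̄_m)² = 180.3083  ⇒  Var(R_m) = 180.3083 / 6 = 30.0514
β = Cov / Var(R_m) = 63.8839 / 30.0514 = 2.1258

2.126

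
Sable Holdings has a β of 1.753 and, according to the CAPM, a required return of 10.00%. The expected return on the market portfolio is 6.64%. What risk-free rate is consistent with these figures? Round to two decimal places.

E(R) = R_f + β(E(R_m) − R_f) = R_f(1 − β) + β·E(R_m)
10.00% = R_f × (1 − 1.753) + 1.753 × 6.64%
10.00% = R_f × -0.753 + 11.63992%
R_f = (10.00% − 11.63992%) / -0.753 = 2.18%

2.18%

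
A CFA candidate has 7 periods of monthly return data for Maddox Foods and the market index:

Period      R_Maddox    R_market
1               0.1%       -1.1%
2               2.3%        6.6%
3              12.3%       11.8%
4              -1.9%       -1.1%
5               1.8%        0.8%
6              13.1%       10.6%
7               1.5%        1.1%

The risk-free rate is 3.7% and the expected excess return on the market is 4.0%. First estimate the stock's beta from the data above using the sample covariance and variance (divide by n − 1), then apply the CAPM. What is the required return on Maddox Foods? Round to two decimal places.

7.76%

Mean R_i = (0.1 + 2.3 + 12.3 − 1.9 + 1.8 + 13.1 + 1.5) / 7 = 4.1714%
Mean R_m = (-1.1 + 6.6 + 11.8 − 1.1 + 0.8 + 10.6 + 1.1) / 7 = 4.1000%
Σ(R_i − R̄_i)(R_m − R̄_m) = 184.5300  ⇒  Cov = 184.5300 / 6 = 30.7550
Σ(R_m − R̄_m)² = 181.7600  ⇒  Var(R_m) = 181.7600 / 6 = 30.2933
β = Cov / Var(R_m) = 30.7550 / 30.2933 = 1.0152
E(R) = R_f + β × MRP = 3.7% + 1.0152 × 4.0% = 7.76%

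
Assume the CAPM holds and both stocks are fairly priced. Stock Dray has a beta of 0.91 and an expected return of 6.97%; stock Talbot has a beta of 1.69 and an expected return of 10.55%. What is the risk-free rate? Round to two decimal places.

2.79%

Both satisfy E(R) = R_f + β·MRP, so the slope of the SML is
MRP = (10.55% − 6.97%) / (1.69 − 0.91) = 3.58% / 0.78 = 4.5897%
R_f = E(R_Dray) − β_Dray·MRP = 6.97% − 0.91 × 4.5897% = 2.7934%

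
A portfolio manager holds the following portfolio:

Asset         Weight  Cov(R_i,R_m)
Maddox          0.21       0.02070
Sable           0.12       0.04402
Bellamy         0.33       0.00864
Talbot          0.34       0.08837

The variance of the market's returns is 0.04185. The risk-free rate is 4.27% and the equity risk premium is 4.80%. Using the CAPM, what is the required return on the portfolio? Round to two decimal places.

9.15%

β_Maddox = 0.02070 / 0.04185 = 0.4946
β_Sable = 0.04402 / 0.04185 = 1.0519
β_Bellamy = 0.00864 / 0.04185 = 0.2065
β_Talbot = 0.08837 / 0.04185 = 2.1116
β_P = Σ w_i β_i = 0.21×0.4946 + 0.12×1.0519 + 0.33×0.2065 + 0.34×2.1116 = 1.0162
E(R_P) = R_f + β_P × MRP = 4.27% + 1.0162 × 4.80% = 9.15%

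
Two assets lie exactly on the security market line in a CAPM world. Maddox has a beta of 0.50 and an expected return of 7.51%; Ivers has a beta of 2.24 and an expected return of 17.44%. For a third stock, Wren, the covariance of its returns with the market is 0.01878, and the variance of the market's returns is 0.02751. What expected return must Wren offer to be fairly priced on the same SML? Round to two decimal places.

8.55%

MRP = (17.44% − 7.51%) / (2.24 − 0.50) = 5.7069%
R_f = 7.51% − 0.50 × 5.7069% = 4.6566%
β_Wren = Cov / Var(R_m) = 0.01878 / 0.02751 = 0.6827
E(R_Wren) = R_f + β × MRP = 4.6566% + 0.6827 × 5.7069% = 8.55%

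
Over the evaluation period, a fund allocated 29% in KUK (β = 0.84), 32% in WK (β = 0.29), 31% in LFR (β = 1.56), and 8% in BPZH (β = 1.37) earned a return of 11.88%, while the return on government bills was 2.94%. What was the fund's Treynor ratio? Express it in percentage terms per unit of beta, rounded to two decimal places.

9.62%

β_P = 0.29×0.84 + 0.32×0.29 + 0.31×1.56 + 0.08×1.37 = 0.9296
Treynor = (R_P − R_f) / β_P = (11.88% − 2.94%) / 0.9296 = 8.94% / 0.9296 = 9.62%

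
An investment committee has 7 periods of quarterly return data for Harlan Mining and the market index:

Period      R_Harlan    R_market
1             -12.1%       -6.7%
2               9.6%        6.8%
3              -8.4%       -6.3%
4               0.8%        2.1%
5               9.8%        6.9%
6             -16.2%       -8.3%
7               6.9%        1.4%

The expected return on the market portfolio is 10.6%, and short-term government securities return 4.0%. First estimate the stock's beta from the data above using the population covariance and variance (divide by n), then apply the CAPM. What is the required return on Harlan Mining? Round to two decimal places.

14.69%

Mean R_i = (-12.1 + 9.6 − 8.4 + 0.8 + 9.8 − 16.2 + 6.9) / 7 = -1.3714%
Mean R_m = (-6.7 + 6.8 − 6.3 + 2.1 + 6.9 − 8.3 + 1.4) / 7 = -0.5857%
Σ(R_i − R̄_i)(R_m − R̄_m) = 407.0671  ⇒  Cov = 407.0671 / 7 = 58.1524
Σ(R_m − R̄_m)² = 251.2886  ⇒  Var(R_m) = 251.2886 / 7 = 35.8984
β = Cov / Var(R_m) = 58.1524 / 35.8984 = 1.6199
MRP = 10.6% − 4.0% = 6.60%
E(R) = R_f + β × MRP = 4.0% + 1.6199 × 6.6% = 14.69%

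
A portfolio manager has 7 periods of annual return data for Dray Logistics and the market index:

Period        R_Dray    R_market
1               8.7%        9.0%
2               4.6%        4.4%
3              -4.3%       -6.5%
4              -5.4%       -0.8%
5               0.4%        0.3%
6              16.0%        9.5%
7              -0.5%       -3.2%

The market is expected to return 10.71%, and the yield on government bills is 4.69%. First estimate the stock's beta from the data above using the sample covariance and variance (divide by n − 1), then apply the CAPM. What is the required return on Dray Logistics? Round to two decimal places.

11.48%

Mean R_i = (8.7 + 4.6 − 4.3 − 5.4 + 0.4 + 16.0 − 0.5) / 7 = 2.7857%
Mean R_m = (9.0 + 4.4 − 6.5 − 0.8 + 0.3 + 9.5 − 3.2) / 7 = 1.8143%
Σ(R_i − R̄_i)(R_m − R̄_m) = 249.1514  ⇒  Cov = 249.1514 / 6 = 41.5252
Σ(R_m − R̄_m)² = 220.7886  ⇒  Var(R_m) = 220.7886 / 6 = 36.7981
β = Cov / Var(R_m) = 41.5252 / 36.7981 = 1.1285
MRP = 10.71% − 4.69% = 6.02%
E(R) = R_f + β × MRP = 4.69% + 1.1285 × 6.02% = 11.48%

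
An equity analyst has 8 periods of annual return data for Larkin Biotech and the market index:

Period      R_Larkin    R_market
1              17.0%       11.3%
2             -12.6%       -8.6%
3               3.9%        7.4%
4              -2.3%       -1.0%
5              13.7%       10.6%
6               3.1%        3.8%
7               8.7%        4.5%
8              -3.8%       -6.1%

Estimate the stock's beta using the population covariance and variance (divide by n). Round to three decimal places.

Mean R_i = (17.0 − 12.6 + 3.9 − 2.3 + 13.7 + 3.1 + 8.7 − 3.8) / 8 = 3.4625%
Mean R_m = (11.3 − 8.6 + 7.4 − 1.0 + 10.6 + 3.8 + 4.5 − 6.1) / 8 = 2.7375%
Σ(R_i − R̄_i)(R_m − R̄_m) = 475.1213  ⇒  Cov = 475.1213 / 8 = 59.3902
Σ(R_m − R̄_m)² = 381.7188  ⇒  Var(R_m) = 381.7188 / 8 = 47.7149
β = Cov / Var(R_m) = 59.3902 / 47.7149 = 1.2447

1.245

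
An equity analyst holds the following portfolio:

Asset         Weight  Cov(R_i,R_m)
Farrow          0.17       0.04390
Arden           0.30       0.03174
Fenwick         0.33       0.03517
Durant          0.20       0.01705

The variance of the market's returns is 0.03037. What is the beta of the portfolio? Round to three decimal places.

β_Farrow = 0.04390 / 0.03037 = 1.4455
β_Arden = 0.03174 / 0.03037 = 1.0451
β_Fenwick = 0.03517 / 0.03037 = 1.1581
β_Durant = 0.01705 / 0.03037 = 0.5614
β_P = Σ w_i β_i = 0.17×1.4455 + 0.30×1.0451 + 0.33×1.1581 + 0.20×0.5614 = 1.0537

1.054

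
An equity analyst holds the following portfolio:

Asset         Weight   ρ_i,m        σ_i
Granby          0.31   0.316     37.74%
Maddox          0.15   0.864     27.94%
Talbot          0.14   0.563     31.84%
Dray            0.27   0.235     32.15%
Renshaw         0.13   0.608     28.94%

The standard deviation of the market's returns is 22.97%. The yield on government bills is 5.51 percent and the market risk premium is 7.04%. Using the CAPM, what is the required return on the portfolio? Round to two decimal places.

9.85%

β_Granby = 0.316 × 37.74% / 22.97% = 0.5192
β_Maddox = 0.864 × 27.94% / 22.97% = 1.0509
β_Talbot = 0.563 × 31.84% / 22.97% = 0.7804
β_Dray = 0.235 × 32.15% / 22.97% = 0.3289
β_Renshaw = 0.608 × 28.94% / 22.97% = 0.7660
β_P = Σ w_i β_i = 0.31×0.5192 + 0.15×1.0509 + 0.14×0.7804 + 0.27×0.3289 + 0.13×0.7660 = 0.6162
E(R_P) = R_f + β_P × MRP = 5.51% + 0.6162 × 7.04% = 9.85%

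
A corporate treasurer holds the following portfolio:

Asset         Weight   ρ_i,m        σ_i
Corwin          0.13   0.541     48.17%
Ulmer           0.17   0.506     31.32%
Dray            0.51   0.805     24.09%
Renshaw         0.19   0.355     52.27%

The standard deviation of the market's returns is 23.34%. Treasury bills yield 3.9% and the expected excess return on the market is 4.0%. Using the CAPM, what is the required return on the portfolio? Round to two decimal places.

7.24%

β_Corwin = 0.541 × 48.17% / 23.34% = 1.1165
β_Ulmer = 0.506 × 31.32% / 23.34% = 0.6790
β_Dray = 0.805 × 24.09% / 23.34% = 0.8309
β_Renshaw = 0.355 × 52.27% / 23.34% = 0.7950
β_P = Σ w_i β_i = 0.13×1.1165 + 0.17×0.6790 + 0.51×0.8309 + 0.19×0.7950 = 0.8354
E(R_P) = R_f + β_P × MRP = 3.9% + 0.8354 × 4.0% = 7.24%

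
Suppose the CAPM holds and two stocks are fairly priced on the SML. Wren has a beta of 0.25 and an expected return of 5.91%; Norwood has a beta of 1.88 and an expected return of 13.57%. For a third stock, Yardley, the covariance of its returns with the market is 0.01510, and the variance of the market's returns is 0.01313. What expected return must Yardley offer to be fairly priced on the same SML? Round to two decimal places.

MRP = (13.57% − 5.91%) / (1.88 − 0.25) = 4.6994%
R_f = 5.91% − 0.25 × 4.6994% = 4.7352%
β_Yardley = Cov / Var(R_m) = 0.01510 / 0.01313 = 1.1500
E(R_Yardley) = R_f + β × MRP = 4.7352% + 1.1500 × 4.6994% = 10.14%

10.14%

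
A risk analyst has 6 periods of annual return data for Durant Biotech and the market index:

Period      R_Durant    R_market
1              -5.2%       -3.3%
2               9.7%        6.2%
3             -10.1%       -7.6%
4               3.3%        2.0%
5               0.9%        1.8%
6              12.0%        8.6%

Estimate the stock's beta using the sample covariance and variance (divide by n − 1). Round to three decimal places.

1.412

Mean R_i = (-5.2 + 9.7 − 10.1 + 3.3 + 0.9 + 12.0) / 6 = 1.7667%
Mean R_m = (-3.3 + 6.2 − 7.6 + 2.0 + 1.8 + 8.6) / 6 = 1.2833%
Σ(R_i − R̄_i)(R_m − R̄_m) = 251.8767  ⇒  Cov = 251.8767 / 5 = 50.3753
Σ(R_m − R̄_m)² = 178.4083  ⇒  Var(R_m) = 178.4083 / 5 = 35.6817
β = Cov / Var(R_m) = 50.3753 / 35.6817 = 1.4118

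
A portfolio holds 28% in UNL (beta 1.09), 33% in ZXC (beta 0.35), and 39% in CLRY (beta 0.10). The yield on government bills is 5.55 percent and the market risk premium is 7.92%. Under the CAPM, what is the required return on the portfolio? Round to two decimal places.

9.19%

β_P = Σ w_i β_i = 0.28×1.09 + 0.33×0.35 + 0.39×0.10 = 0.4597
E(R_P) = R_f + β_P × MRP = 5.55% + 0.4597 × 7.92% = 9.19%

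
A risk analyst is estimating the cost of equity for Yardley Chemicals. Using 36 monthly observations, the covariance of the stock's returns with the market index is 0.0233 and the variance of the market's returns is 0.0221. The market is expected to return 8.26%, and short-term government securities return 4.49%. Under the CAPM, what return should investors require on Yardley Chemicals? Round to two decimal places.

8.46%

β = Cov(R_i, R_m) / Var(R_m) = 0.0233 / 0.0221 = 1.0543
MRP = 8.26% − 4.49% = 3.77%
E(R) = R_f + β × MRP = 4.49% + 1.0543 × 3.77% = 8.46%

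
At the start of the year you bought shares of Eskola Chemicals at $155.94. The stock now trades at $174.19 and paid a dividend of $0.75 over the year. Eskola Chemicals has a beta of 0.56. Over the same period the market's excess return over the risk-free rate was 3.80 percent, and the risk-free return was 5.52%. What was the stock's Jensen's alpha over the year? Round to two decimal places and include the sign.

Realised HPR = (P1 + D1 − P0) / P0 = (174.19 + 0.75 − 155.94) / 155.94 = 19.00 / 155.94 = 12.1842%
CAPM required = R_f + β·MRP = 5.52% + 0.56 × 3.80% = 7.6480%
α = realised − required = 12.1842% − 7.6480% = +4.54%

+4.54%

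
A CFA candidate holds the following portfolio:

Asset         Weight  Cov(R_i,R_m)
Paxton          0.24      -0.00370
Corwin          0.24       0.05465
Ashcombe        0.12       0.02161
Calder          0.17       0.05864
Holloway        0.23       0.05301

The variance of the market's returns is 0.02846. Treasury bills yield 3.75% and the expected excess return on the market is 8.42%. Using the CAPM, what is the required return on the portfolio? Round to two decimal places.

14.69%

β_Paxton = -0.00370 / 0.02846 = -0.1300
β_Corwin = 0.05465 / 0.02846 = 1.9202
β_Ashcombe = 0.02161 / 0.02846 = 0.7593
β_Calder = 0.05864 / 0.02846 = 2.0604
β_Holloway = 0.05301 / 0.02846 = 1.8626
β_P = Σ w_i β_i = 0.24×-0.1300 + 0.24×1.9202 + 0.12×0.7593 + 0.17×2.0604 + 0.23×1.8626 = 1.2994
E(R_P) = R_f + β_P × MRP = 3.75% + 1.2994 × 8.42% = 14.69%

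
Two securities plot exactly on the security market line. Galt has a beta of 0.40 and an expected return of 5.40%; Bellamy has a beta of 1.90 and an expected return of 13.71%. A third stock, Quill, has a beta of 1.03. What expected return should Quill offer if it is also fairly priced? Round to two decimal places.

MRP (SML slope) = (13.71% − 5.40%) / (1.90 − 0.40) = 8.31% / 1.50 = 5.5400%
R_f (intercept) = 5.40% − 0.40 × 5.5400% = 3.1840%
E(R_Quill) = R_f + β × MRP = 3.1840% + 1.03 × 5.5400% = 8.89%

8.89%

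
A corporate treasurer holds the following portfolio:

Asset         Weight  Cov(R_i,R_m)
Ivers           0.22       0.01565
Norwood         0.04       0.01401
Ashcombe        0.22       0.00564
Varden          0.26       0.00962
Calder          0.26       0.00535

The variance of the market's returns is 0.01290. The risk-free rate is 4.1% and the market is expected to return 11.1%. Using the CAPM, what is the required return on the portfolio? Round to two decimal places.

β_Ivers = 0.01565 / 0.01290 = 1.2132
β_Norwood = 0.01401 / 0.01290 = 1.0860
β_Ashcombe = 0.00564 / 0.01290 = 0.4372
β_Varden = 0.00962 / 0.01290 = 0.7457
β_Calder = 0.00535 / 0.01290 = 0.4147
β_P = Σ w_i β_i = 0.22×1.2132 + 0.04×1.0860 + 0.22×0.4372 + 0.26×0.7457 + 0.26×0.4147 = 0.7082
MRP = 11.1% − 4.1% = 7.00%
E(R_P) = R_f + β_P × MRP = 4.1% + 0.7082 × 7.0% = 9.06%

9.06%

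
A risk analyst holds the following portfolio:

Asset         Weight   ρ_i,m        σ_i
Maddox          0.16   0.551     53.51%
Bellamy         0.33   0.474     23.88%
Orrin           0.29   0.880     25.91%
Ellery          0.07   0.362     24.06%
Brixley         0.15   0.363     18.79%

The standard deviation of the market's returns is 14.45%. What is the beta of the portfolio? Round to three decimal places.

1.156

β_Maddox = 0.551 × 53.51% / 14.45% = 2.0404
β_Bellamy = 0.474 × 23.88% / 14.45% = 0.7833
β_Orrin = 0.880 × 25.91% / 14.45% = 1.5779
β_Ellery = 0.362 × 24.06% / 14.45% = 0.6027
β_Brixley = 0.363 × 18.79% / 14.45% = 0.4720
β_P = Σ w_i β_i = 0.16×2.0404 + 0.33×0.7833 + 0.29×1.5779 + 0.07×0.6027 + 0.15×0.4720 = 1.1555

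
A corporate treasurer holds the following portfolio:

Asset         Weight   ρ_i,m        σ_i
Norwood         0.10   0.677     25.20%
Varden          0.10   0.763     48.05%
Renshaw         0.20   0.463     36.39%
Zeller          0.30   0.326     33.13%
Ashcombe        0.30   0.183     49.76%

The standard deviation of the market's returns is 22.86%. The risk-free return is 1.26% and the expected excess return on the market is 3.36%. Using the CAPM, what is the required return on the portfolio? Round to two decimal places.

β_Norwood = 0.677 × 25.20% / 22.86% = 0.7463
β_Varden = 0.763 × 48.05% / 22.86% = 1.6038
β_Renshaw = 0.463 × 36.39% / 22.86% = 0.7370
β_Zeller = 0.326 × 33.13% / 22.86% = 0.4725
β_Ashcombe = 0.183 × 49.76% / 22.86% = 0.3983
β_P = Σ w_i β_i = 0.10×0.7463 + 0.10×1.6038 + 0.20×0.7370 + 0.30×0.4725 + 0.30×0.3983 = 0.6437
E(R_P) = R_f + β_P × MRP = 1.26% + 0.6437 × 3.36% = 3.42%

3.42%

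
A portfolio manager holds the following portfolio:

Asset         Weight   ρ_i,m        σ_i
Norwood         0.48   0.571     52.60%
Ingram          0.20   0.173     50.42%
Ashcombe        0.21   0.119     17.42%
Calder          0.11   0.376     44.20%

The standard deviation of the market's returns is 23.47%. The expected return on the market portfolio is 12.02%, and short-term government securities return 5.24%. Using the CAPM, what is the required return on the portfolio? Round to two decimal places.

10.56%

β_Norwood = 0.571 × 52.60% / 23.47% = 1.2797
β_Ingram = 0.173 × 50.42% / 23.47% = 0.3717
β_Ashcombe = 0.119 × 17.42% / 23.47% = 0.0883
β_Calder = 0.376 × 44.20% / 23.47% = 0.7081
β_P = Σ w_i β_i = 0.48×1.2797 + 0.20×0.3717 + 0.21×0.0883 + 0.11×0.7081 = 0.7850
MRP = 12.02% − 5.24% = 6.78%
E(R_P) = R_f + β_P × MRP = 5.24% + 0.7850 × 6.78% = 10.56%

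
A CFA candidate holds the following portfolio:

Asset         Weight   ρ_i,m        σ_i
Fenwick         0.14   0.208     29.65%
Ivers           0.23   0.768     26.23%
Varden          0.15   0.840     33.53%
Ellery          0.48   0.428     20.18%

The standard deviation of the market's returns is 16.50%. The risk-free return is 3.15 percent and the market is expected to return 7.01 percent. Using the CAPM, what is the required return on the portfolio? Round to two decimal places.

β_Fenwick = 0.208 × 29.65% / 16.50% = 0.3738
β_Ivers = 0.768 × 26.23% / 16.50% = 1.2209
β_Varden = 0.840 × 33.53% / 16.50% = 1.7070
β_Ellery = 0.428 × 20.18% / 16.50% = 0.5235
β_P = Σ w_i β_i = 0.14×0.3738 + 0.23×1.2209 + 0.15×1.7070 + 0.48×0.5235 = 0.8405
MRP = 7.01% − 3.15% = 3.86%
E(R_P) = R_f + β_P × MRP = 3.15% + 0.8405 × 3.86% = 6.39%

6.39%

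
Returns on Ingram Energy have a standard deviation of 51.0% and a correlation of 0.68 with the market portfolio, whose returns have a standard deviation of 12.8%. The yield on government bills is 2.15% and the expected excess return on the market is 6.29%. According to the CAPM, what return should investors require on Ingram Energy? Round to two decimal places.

β = ρ × σ_i / σ_m = 0.68 × 51.0% / 12.8% = 2.7094
E(R) = 2.15% + 2.7094 × 6.29% = 19.19%

19.19%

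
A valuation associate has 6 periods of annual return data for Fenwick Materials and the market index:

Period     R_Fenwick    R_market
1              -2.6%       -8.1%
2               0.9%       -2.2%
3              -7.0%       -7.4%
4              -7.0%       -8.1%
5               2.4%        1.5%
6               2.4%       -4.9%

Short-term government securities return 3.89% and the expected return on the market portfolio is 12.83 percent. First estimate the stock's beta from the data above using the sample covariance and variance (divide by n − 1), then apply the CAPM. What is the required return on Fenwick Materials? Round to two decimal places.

11.80%

Mean R_i = (-2.6 + 0.9 − 7.0 − 7.0 + 2.4 + 2.4) / 6 = -1.8167%
Mean R_m = (-8.1 − 2.2 − 7.4 − 8.1 + 1.5 − 4.9) / 6 = -4.8667%
Σ(R_i − R̄_i)(R_m − R̄_m) = 66.3733  ⇒  Cov = 66.3733 / 5 = 13.2747
Σ(R_m − R̄_m)² = 74.9733  ⇒  Var(R_m) = 74.9733 / 5 = 14.9947
β = Cov / Var(R_m) = 13.2747 / 14.9947 = 0.8853
MRP = 12.83% − 3.89% = 8.94%
E(R) = R_f + β × MRP = 3.89% + 0.8853 × 8.94% = 11.80%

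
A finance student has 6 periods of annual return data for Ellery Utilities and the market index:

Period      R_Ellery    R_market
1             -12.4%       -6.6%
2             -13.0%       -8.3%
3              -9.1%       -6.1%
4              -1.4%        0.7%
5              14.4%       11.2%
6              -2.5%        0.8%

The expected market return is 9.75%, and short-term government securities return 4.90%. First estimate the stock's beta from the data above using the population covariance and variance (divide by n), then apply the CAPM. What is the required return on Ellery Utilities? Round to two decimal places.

11.68%

Mean R_i = (-12.4 − 13.0 − 9.1 − 1.4 + 14.4 − 2.5) / 6 = -4.0000%
Mean R_m = (-6.6 − 8.3 − 6.1 + 0.7 + 11.2 + 0.8) / 6 = -1.3833%
Σ(R_i − R̄_i)(R_m − R̄_m) = 370.3500  ⇒  Cov = 370.3500 / 6 = 61.7250
Σ(R_m − R̄_m)² = 264.7483  ⇒  Var(R_m) = 264.7483 / 6 = 44.1247
β = Cov / Var(R_m) = 61.7250 / 44.1247 = 1.3989
MRP = 9.75% − 4.90% = 4.85%
E(R) = R_f + β × MRP = 4.90% + 1.3989 × 4.85% = 11.68%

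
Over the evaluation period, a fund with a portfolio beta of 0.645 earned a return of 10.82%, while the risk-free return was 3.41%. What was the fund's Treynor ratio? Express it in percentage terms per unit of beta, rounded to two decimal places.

11.49%

Treynor = (R_P − R_f) / β_P = (10.82% − 3.41%) / 0.6450 = 7.41% / 0.6450 = 11.49%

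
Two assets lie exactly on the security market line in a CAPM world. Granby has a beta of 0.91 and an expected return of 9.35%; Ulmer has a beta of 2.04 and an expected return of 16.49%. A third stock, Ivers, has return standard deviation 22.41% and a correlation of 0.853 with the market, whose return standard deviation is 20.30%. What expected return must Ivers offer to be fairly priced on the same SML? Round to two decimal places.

9.55%

MRP = (16.49% − 9.35%) / (2.04 − 0.91) = 6.3186%
R_f = 9.35% − 0.91 × 6.3186% = 3.6001%
β_Ivers = ρ·σ_i/σ_m = 0.853 × 22.41 / 20.30 = 0.9417
E(R_Ivers) = R_f + β × MRP = 3.6001% + 0.9417 × 6.3186% = 9.55%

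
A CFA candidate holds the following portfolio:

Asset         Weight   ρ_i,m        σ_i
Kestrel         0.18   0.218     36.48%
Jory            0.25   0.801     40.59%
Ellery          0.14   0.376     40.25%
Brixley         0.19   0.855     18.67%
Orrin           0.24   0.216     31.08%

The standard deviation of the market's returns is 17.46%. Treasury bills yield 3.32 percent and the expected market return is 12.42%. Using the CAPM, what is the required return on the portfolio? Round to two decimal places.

β_Kestrel = 0.218 × 36.48% / 17.46% = 0.4555
β_Jory = 0.801 × 40.59% / 17.46% = 1.8621
β_Ellery = 0.376 × 40.25% / 17.46% = 0.8668
β_Brixley = 0.855 × 18.67% / 17.46% = 0.9143
β_Orrin = 0.216 × 31.08% / 17.46% = 0.3845
β_P = Σ w_i β_i = 0.18×0.4555 + 0.25×1.8621 + 0.14×0.8668 + 0.19×0.9143 + 0.24×0.3845 = 0.9349
MRP = 12.42% − 3.32% = 9.10%
E(R_P) = R_f + β_P × MRP = 3.32% + 0.9349 × 9.10% = 11.83%

11.83%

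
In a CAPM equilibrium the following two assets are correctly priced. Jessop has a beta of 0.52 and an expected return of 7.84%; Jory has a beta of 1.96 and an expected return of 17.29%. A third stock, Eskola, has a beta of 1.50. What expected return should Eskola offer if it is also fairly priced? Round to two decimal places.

14.27%

MRP (SML slope) = (17.29% − 7.84%) / (1.96 − 0.52) = 9.45% / 1.44 = 6.5625%
R_f (intercept) = 7.84% − 0.52 × 6.5625% = 4.4275%
E(R_Eskola) = R_f + β × MRP = 4.4275% + 1.50 × 6.5625% = 14.27%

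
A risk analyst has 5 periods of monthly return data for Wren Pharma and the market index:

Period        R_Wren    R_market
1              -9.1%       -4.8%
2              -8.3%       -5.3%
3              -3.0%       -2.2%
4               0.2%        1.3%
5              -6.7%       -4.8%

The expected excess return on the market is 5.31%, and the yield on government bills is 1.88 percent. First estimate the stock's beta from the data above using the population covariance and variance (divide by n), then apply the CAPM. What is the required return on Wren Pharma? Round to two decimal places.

9.07%

Mean R_i = (-9.1 − 8.3 − 3.0 + 0.2 − 6.7) / 5 = -5.3800%
Mean R_m = (-4.8 − 5.3 − 2.2 + 1.3 − 4.8) / 5 = -3.1600%
Σ(R_i − R̄_i)(R_m − R̄_m) = 41.6860  ⇒  Cov = 41.6860 / 5 = 8.3372
Σ(R_m − R̄_m)² = 30.7720  ⇒  Var(R_m) = 30.7720 / 5 = 6.1544
β = Cov / Var(R_m) = 8.3372 / 6.1544 = 1.3547
E(R) = R_f + β × MRP = 1.88% + 1.3547 × 5.31% = 9.07%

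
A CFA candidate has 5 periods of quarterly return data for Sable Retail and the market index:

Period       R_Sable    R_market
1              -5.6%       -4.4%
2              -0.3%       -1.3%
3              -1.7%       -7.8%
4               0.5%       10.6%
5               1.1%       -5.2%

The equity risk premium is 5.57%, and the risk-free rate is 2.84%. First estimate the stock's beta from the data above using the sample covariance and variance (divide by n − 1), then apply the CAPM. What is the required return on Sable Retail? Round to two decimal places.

Mean R_i = (-5.6 − 0.3 − 1.7 + 0.5 + 1.1) / 5 = -1.2000%
Mean R_m = (-4.4 − 1.3 − 7.8 + 10.6 − 5.2) / 5 = -1.6200%
Σ(R_i − R̄_i)(R_m − R̄_m) = 28.1500  ⇒  Cov = 28.1500 / 4 = 7.0375
Σ(R_m − R̄_m)² = 208.1680  ⇒  Var(R_m) = 208.1680 / 4 = 52.0420
β = Cov / Var(R_m) = 7.0375 / 52.0420 = 0.1352
E(R) = R_f + β × MRP = 2.84% + 0.1352 × 5.57% = 3.59%

3.59%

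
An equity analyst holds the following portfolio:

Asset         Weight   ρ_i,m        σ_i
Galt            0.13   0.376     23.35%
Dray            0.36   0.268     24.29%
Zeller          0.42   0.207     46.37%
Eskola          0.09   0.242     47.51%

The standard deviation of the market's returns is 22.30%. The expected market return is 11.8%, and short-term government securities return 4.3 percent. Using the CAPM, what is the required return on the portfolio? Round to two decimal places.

7.18%

β_Galt = 0.376 × 23.35% / 22.30% = 0.3937
β_Dray = 0.268 × 24.29% / 22.30% = 0.2919
β_Zeller = 0.207 × 46.37% / 22.30% = 0.4304
β_Eskola = 0.242 × 47.51% / 22.30% = 0.5156
β_P = Σ w_i β_i = 0.13×0.3937 + 0.36×0.2919 + 0.42×0.4304 + 0.09×0.5156 = 0.3834
MRP = 11.8% − 4.3% = 7.50%
E(R_P) = R_f + β_P × MRP = 4.3% + 0.3834 × 7.5% = 7.18%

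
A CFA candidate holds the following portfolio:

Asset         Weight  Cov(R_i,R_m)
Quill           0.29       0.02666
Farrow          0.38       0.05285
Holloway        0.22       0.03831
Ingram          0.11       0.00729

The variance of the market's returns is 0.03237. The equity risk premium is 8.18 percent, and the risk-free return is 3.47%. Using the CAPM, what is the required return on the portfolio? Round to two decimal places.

β_Quill = 0.02666 / 0.03237 = 0.8236
β_Farrow = 0.05285 / 0.03237 = 1.6327
β_Holloway = 0.03831 / 0.03237 = 1.1835
β_Ingram = 0.00729 / 0.03237 = 0.2252
β_P = Σ w_i β_i = 0.29×0.8236 + 0.38×1.6327 + 0.22×1.1835 + 0.11×0.2252 = 1.1444
E(R_P) = R_f + β_P × MRP = 3.47% + 1.1444 × 8.18% = 12.83%

12.83%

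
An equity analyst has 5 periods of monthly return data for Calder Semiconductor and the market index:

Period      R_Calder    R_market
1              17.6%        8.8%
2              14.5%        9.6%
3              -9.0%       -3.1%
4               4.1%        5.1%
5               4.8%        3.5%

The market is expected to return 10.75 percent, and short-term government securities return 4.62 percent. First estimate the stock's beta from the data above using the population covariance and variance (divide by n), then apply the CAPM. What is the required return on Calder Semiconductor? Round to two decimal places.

16.90%

Mean R_i = (17.6 + 14.5 − 9.0 + 4.1 + 4.8) / 5 = 6.4000%
Mean R_m = (8.8 + 9.6 − 3.1 + 5.1 + 3.5) / 5 = 4.7800%
Σ(R_i − R̄_i)(R_m − R̄_m) = 206.7300  ⇒  Cov = 206.7300 / 5 = 41.3460
Σ(R_m − R̄_m)² = 103.2280  ⇒  Var(R_m) = 103.2280 / 5 = 20.6456
β = Cov / Var(R_m) = 41.3460 / 20.6456 = 2.0027
MRP = 10.75% − 4.62% = 6.13%
E(R) = R_f + β × MRP = 4.62% + 2.0027 × 6.13% = 16.90%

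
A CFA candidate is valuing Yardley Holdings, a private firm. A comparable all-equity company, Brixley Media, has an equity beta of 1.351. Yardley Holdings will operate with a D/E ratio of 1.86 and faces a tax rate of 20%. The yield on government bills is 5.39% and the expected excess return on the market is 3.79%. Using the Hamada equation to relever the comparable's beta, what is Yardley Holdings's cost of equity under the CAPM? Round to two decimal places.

β_L = β_U × [1 + (1 − t)(D/E)] = 1.351 × [1 + (1 − 0.20) × 1.86]
    = 1.351 × [1 + 0.80 × 1.86] = 1.351 × 2.4880 = 3.3613
E(R) = R_f + β_L × MRP = 5.39% + 3.3613 × 3.79% = 18.13%

18.13%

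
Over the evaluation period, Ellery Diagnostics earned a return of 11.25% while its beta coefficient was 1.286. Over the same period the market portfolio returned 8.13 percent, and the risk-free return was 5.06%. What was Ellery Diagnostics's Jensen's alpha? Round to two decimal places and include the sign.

Market excess return = 8.13% − 5.06% = 3.07%
CAPM benchmark = R_f + β(R_m − R_f) = 5.06% + 1.286 × 3.07% = 9.00802%
α = actual − benchmark = 11.25% − 9.00802% = +2.24%

+2.24%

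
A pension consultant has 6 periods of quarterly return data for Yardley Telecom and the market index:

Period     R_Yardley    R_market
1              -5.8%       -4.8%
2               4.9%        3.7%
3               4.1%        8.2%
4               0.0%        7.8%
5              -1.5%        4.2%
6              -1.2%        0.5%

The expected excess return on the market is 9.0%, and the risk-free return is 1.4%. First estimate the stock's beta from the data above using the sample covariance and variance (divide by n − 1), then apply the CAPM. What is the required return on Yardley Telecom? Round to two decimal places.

6.79%

Mean R_i = (-5.8 + 4.9 + 4.1 + 0.0 − 1.5 − 1.2) / 6 = 0.0833%
Mean R_m = (-4.8 + 3.7 + 8.2 + 7.8 + 4.2 + 0.5) / 6 = 3.2667%
Σ(R_i − R̄_i)(R_m − R̄_m) = 71.0567  ⇒  Cov = 71.0567 / 5 = 14.2113
Σ(R_m − R̄_m)² = 118.6733  ⇒  Var(R_m) = 118.6733 / 5 = 23.7347
β = Cov / Var(R_m) = 14.2113 / 23.7347 = 0.5988
E(R) = R_f + β × MRP = 1.4% + 0.5988 × 9.0% = 6.79%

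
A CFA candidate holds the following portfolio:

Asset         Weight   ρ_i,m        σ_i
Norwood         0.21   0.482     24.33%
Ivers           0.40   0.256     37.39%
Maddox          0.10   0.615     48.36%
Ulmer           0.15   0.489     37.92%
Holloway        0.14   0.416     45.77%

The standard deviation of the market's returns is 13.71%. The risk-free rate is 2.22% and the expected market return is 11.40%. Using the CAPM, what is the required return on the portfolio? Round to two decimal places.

β_Norwood = 0.482 × 24.33% / 13.71% = 0.8554
β_Ivers = 0.256 × 37.39% / 13.71% = 0.6982
β_Maddox = 0.615 × 48.36% / 13.71% = 2.1693
β_Ulmer = 0.489 × 37.92% / 13.71% = 1.3525
β_Holloway = 0.416 × 45.77% / 13.71% = 1.3888
β_P = Σ w_i β_i = 0.21×0.8554 + 0.40×0.6982 + 0.10×2.1693 + 0.15×1.3525 + 0.14×1.3888 = 1.0732
MRP = 11.40% − 2.22% = 9.18%
E(R_P) = R_f + β_P × MRP = 2.22% + 1.0732 × 9.18% = 12.07%

12.07%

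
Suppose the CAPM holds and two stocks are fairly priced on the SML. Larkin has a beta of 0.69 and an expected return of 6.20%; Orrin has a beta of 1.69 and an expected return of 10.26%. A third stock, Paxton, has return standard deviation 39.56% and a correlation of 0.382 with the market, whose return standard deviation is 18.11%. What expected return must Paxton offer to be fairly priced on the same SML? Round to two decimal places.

MRP = (10.26% − 6.20%) / (1.69 − 0.69) = 4.0600%
R_f = 6.20% − 0.69 × 4.0600% = 3.3986%
β_Paxton = ρ·σ_i/σ_m = 0.382 × 39.56 / 18.11 = 0.8345
E(R_Paxton) = R_f + β × MRP = 3.3986% + 0.8345 × 4.0600% = 6.79%

6.79%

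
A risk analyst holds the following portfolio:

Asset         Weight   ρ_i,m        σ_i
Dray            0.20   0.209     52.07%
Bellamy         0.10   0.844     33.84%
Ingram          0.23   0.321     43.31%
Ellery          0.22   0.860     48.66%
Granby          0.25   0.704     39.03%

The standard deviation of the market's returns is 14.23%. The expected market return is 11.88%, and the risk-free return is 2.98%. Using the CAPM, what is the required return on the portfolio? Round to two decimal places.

18.18%

β_Dray = 0.209 × 52.07% / 14.23% = 0.7648
β_Bellamy = 0.844 × 33.84% / 14.23% = 2.0071
β_Ingram = 0.321 × 43.31% / 14.23% = 0.9770
β_Ellery = 0.860 × 48.66% / 14.23% = 2.9408
β_Granby = 0.704 × 39.03% / 14.23% = 1.9309
β_P = Σ w_i β_i = 0.20×0.7648 + 0.10×2.0071 + 0.23×0.9770 + 0.22×2.9408 + 0.25×1.9309 = 1.7081
MRP = 11.88% − 2.98% = 8.90%
E(R_P) = R_f + β_P × MRP = 2.98% + 1.7081 × 8.90% = 18.18%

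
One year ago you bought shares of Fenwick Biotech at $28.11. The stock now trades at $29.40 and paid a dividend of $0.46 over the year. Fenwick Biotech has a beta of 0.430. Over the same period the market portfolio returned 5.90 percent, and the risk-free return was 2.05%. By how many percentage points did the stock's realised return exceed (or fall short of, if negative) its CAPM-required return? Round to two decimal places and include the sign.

Realised HPR = (P1 + D1 − P0) / P0 = (29.40 + 0.46 − 28.11) / 28.11 = 1.75 / 28.11 = 6.2255%
MRP = 5.90% − 2.05% = 3.85%
CAPM required = R_f + β·MRP = 2.05% + 0.430 × 3.85% = 3.70550%
α = realised − required = 6.2255% − 3.70550% = +2.52%

+2.52%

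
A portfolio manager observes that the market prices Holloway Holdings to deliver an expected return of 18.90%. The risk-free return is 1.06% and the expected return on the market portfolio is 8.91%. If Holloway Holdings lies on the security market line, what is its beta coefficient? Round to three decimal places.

MRP = 8.91% − 1.06% = 7.85%
β = (E(R) − R_f) / MRP = (18.90% − 1.06%) / 7.85% = 17.84% / 7.85% = 2.273

2.273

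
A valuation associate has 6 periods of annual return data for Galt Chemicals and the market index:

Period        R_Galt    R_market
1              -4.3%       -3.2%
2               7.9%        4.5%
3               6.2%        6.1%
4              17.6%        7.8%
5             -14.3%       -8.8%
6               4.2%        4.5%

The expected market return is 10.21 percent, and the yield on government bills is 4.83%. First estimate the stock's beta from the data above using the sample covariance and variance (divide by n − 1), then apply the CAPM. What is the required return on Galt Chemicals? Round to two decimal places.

13.63%

Mean R_i = (-4.3 + 7.9 + 6.2 + 17.6 − 14.3 + 4.2) / 6 = 2.8833%
Mean R_m = (-3.2 + 4.5 + 6.1 + 7.8 − 8.8 + 4.5) / 6 = 1.8167%
Σ(R_i − R̄_i)(R_m − R̄_m) = 337.7217  ⇒  Cov = 337.7217 / 5 = 67.5443
Σ(R_m − R̄_m)² = 206.4283  ⇒  Var(R_m) = 206.4283 / 5 = 41.2857
β = Cov / Var(R_m) = 67.5443 / 41.2857 = 1.6360
MRP = 10.21% − 4.83% = 5.38%
E(R) = R_f + β × MRP = 4.83% + 1.6360 × 5.38% = 13.63%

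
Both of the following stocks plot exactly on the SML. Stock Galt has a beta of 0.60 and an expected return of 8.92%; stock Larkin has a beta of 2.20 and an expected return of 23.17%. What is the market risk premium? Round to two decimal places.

8.91%

Both satisfy E(R) = R_f + β·MRP, so the slope of the SML is
MRP = (23.17% − 8.92%) / (2.20 − 0.60) = 14.25% / 1.60 = 8.9063%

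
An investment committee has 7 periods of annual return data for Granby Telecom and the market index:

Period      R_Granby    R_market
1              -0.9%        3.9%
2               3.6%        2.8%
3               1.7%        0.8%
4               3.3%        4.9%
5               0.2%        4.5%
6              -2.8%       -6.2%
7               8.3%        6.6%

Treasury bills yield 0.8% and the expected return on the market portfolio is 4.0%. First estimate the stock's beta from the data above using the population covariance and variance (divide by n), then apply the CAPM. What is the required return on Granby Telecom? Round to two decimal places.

2.71%

Mean R_i = (-0.9 + 3.6 + 1.7 + 3.3 + 0.2 − 2.8 + 8.3) / 7 = 1.9143%
Mean R_m = (3.9 + 2.8 + 0.8 + 4.9 + 4.5 − 6.2 + 6.6) / 7 = 2.4714%
Σ(R_i − R̄_i)(R_m − R̄_m) = 64.0229  ⇒  Cov = 64.0229 / 7 = 9.1461
Σ(R_m − R̄_m)² = 107.1943  ⇒  Var(R_m) = 107.1943 / 7 = 15.3135
β = Cov / Var(R_m) = 9.1461 / 15.3135 = 0.5973
MRP = 4.0% − 0.8% = 3.20%
E(R) = R_f + β × MRP = 0.8% + 0.5973 × 3.2% = 2.71%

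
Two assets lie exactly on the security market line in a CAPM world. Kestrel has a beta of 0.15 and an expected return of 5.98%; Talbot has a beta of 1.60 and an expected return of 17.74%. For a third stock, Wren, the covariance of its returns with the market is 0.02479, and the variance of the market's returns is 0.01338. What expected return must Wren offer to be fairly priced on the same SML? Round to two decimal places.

19.79%

MRP = (17.74% − 5.98%) / (1.60 − 0.15) = 8.1103%
R_f = 5.98% − 0.15 × 8.1103% = 4.7635%
β_Wren = Cov / Var(R_m) = 0.02479 / 0.01338 = 1.8528
E(R_Wren) = R_f + β × MRP = 4.7635% + 1.8528 × 8.1103% = 19.79%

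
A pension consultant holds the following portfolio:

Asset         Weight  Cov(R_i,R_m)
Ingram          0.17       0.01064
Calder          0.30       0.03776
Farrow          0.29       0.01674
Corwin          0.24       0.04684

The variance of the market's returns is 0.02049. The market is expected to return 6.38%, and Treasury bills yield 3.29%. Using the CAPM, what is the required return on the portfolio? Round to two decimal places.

β_Ingram = 0.01064 / 0.02049 = 0.5193
β_Calder = 0.03776 / 0.02049 = 1.8429
β_Farrow = 0.01674 / 0.02049 = 0.8170
β_Corwin = 0.04684 / 0.02049 = 2.2860
β_P = Σ w_i β_i = 0.17×0.5193 + 0.30×1.8429 + 0.29×0.8170 + 0.24×2.2860 = 1.4267
MRP = 6.38% − 3.29% = 3.09%
E(R_P) = R_f + β_P × MRP = 3.29% + 1.4267 × 3.09% = 7.70%

7.70%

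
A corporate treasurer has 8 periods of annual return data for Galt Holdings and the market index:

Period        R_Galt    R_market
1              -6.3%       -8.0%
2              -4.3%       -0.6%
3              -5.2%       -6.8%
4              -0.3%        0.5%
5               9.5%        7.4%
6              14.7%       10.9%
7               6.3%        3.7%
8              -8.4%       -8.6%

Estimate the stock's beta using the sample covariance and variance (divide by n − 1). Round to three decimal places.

1.117

Mean R_i = (-6.3 − 4.3 − 5.2 − 0.3 + 9.5 + 14.7 + 6.3 − 8.4) / 8 = 0.7500%
Mean R_m = (-8.0 − 0.6 − 6.8 + 0.5 + 7.4 + 10.9 + 3.7 − 8.6) / 8 = -0.1875%
Σ(R_i − R̄_i)(R_m − R̄_m) = 415.3950  ⇒  Cov = 415.3950 / 7 = 59.3421
Σ(R_m − R̄_m)² = 371.7888  ⇒  Var(R_m) = 371.7888 / 7 = 53.1127
β = Cov / Var(R_m) = 59.3421 / 53.1127 = 1.1173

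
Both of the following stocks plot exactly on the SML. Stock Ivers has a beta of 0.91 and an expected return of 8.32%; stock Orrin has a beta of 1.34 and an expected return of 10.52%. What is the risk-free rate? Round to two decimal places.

Both satisfy E(R) = R_f + β·MRP, so the slope of the SML is
MRP = (10.52% − 8.32%) / (1.34 − 0.91) = 2.20% / 0.43 = 5.1163%
R_f = E(R_Ivers) − β_Ivers·MRP = 8.32% − 0.91 × 5.1163% = 3.6642%

3.66%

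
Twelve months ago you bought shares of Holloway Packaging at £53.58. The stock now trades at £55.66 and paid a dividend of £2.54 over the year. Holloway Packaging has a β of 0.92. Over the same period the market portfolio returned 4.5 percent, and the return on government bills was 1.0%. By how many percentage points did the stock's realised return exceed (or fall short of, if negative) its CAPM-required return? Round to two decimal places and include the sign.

Realised HPR = (P1 + D1 − P0) / P0 = (55.66 + 2.54 − 53.58) / 53.58 = 4.62 / 53.58 = 8.6226%
MRP = 4.5% − 1.0% = 3.50%
CAPM required = R_f + β·MRP = 1.0% + 0.92 × 3.5% = 4.2200%
α = realised − required = 8.6226% − 4.2200% = +4.40%

+4.40%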